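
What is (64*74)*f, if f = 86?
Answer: 407296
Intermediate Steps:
(64*74)*f = (64*74)*86 = 4736*86 = 407296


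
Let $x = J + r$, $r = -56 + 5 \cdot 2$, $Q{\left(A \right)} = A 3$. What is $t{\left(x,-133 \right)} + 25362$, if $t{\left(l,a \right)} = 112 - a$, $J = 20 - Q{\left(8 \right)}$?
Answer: $25607$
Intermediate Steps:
$Q{\left(A \right)} = 3 A$
$J = -4$ ($J = 20 - 3 \cdot 8 = 20 - 24 = -4$)
$r = -46$ ($r = -56 + 10 = -46$)
$x = -50$ ($x = -4 - 46 = -50$)
$t{\left(x,-133 \right)} + 25362 = \left(112 - -133\right) + 25362 = \left(112 + 133\right) + 25362 = 245 + 25362 = 25607$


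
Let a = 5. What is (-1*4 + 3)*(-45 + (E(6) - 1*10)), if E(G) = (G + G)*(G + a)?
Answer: -77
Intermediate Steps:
E(G) = 2*G*(5 + G) (E(G) = (G + G)*(G + 5) = (2*G)*(5 + G) = 2*G*(5 + G))
(-1*4 + 3)*(-45 + (E(6) - 1*10)) = (-1*4 + 3)*(-45 + (2*6*(5 + 6) - 1*10)) = (-4 + 3)*(-45 + (2*6*11 - 10)) = -(-45 + (132 - 10)) = -(-45 + 122) = -1*77 = -77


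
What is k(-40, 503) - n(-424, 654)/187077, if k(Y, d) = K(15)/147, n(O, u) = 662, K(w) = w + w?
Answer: 1838332/9166773 ≈ 0.20054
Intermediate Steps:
K(w) = 2*w
k(Y, d) = 10/49 (k(Y, d) = (2*15)/147 = 30*(1/147) = 10/49)
k(-40, 503) - n(-424, 654)/187077 = 10/49 - 662/187077 = 1838332/9166773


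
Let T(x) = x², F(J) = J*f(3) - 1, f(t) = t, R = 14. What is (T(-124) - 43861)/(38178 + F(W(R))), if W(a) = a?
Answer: -28485/38219 ≈ -0.74531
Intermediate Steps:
F(J) = -1 + 3*J (F(J) = J*3 - 1 = 3*J - 1 = -1 + 3*J)
(T(-124) - 43861)/(38178 + F(W(R))) = ((-124)² - 43861)/(38178 + (-1 + 3*14)) = (15376 - 43861)/(38178 + (-1 + 42)) = -28485/(38178 + 41) = -28485/38219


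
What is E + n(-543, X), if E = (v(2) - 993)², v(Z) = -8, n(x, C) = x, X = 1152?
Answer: 1001458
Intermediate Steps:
E = 1002001 (E = (-8 - 993)² = (-1001)² = 1002001)
E + n(-543, X) = 1002001 - 543 = 1001458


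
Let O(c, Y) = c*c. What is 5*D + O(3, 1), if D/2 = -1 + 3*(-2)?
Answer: -61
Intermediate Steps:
O(c, Y) = c²
D = -14 (D = 2*(-1 + 3*(-2)) = 2*(-1 - 6) = 2*(-7) = -14)
5*D + O(3, 1) = 5*(-14) + 3² = -70 + 9 = -61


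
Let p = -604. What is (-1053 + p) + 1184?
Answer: -473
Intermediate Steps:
(-1053 + p) + 1184 = (-1053 - 604) + 1184 = -1657 + 1184 = -473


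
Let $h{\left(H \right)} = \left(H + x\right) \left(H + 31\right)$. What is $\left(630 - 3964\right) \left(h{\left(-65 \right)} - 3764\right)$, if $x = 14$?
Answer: $6768020$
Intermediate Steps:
$h{\left(H \right)} = \left(14 + H\right) \left(31 + H\right)$ ($h{\left(H \right)} = \left(H + 14\right) \left(H + 31\right) = \left(14 + H\right) \left(31 + H\right)$)
$\left(630 - 3964\right) \left(h{\left(-65 \right)} - 3764\right) = \left(630 - 3964\right) \left(\left(434 + \left(-65\right)^{2} + 45 \left(-65\right)\right) - 3764\right) = - 3334 \left(\left(434 + 4225 - 2925\right) - 3764\right) = - 3334 \left(1734 - 3764\right) = \left(-3334\right) \left(-2030\right) = 6768020$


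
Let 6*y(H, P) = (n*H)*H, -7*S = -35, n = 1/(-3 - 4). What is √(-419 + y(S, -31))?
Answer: I*√740166/42 ≈ 20.484*I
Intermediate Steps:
n = -⅐ (n = 1/(-7) = -⅐ ≈ -0.14286)
S = 5 (S = -⅐*(-35) = 5)
y(H, P) = -H²/42 (y(H, P) = ((-H/7)*H)/6 = (-H²/7)/6 = -H²/42)
√(-419 + y(S, -31)) = √(-419 - 1/42*5²) = √(-419 - 1/42*25) = √(-419 - 25/42) = √(-17623/42) = I*√740166/42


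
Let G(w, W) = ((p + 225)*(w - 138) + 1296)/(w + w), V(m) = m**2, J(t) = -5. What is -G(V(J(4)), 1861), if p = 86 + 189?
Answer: 27602/25 ≈ 1104.1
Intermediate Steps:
p = 275
G(w, W) = (-67704 + 500*w)/(2*w) (G(w, W) = ((275 + 225)*(w - 138) + 1296)/(w + w) = (500*(-138 + w) + 1296)/((2*w)) = ((-69000 + 500*w) + 1296)*(1/(2*w)) = (-67704 + 500*w)*(1/(2*w)) = (-67704 + 500*w)/(2*w))
-G(V(J(4)), 1861) = -(250 - 33852/((-5)**2)) = -(250 - 33852/25) = -1*(-27602/25) = 27602/25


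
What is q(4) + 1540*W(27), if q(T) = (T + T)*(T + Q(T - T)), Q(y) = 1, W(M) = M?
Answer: 41620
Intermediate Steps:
q(T) = 2*T*(1 + T) (q(T) = (T + T)*(T + 1) = (2*T)*(1 + T) = 2*T*(1 + T))
q(4) + 1540*W(27) = 2*4*(1 + 4) + 1540*27 = 2*4*5 + 41580 = 40 + 41580 = 41620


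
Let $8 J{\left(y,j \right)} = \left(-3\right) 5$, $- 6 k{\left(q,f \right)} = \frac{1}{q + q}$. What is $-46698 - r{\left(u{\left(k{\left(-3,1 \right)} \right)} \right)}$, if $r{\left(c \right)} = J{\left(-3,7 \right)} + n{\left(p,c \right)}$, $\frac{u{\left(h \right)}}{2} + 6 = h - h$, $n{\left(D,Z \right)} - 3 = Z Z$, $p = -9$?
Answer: $- \frac{374745}{8} \approx -46843.0$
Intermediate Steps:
$k{\left(q,f \right)} = - \frac{1}{12 q}$ ($k{\left(q,f \right)} = - \frac{1}{6 \left(q + q\right)} = - \frac{1}{6 \cdot 2 q} = - \frac{\frac{1}{2} \frac{1}{q}}{6} = - \frac{1}{12 q}$)
$J{\left(y,j \right)} = - \frac{15}{8}$ ($J{\left(y,j \right)} = \frac{\left(-3\right) 5}{8} = \frac{1}{8} \left(-15\right) = - \frac{15}{8}$)
$n{\left(D,Z \right)} = 3 + Z^{2}$ ($n{\left(D,Z \right)} = 3 + Z Z = 3 + Z^{2}$)
$u{\left(h \right)} = -12$ ($u{\left(h \right)} = -12 + 2 \left(h - h\right) = -12 + 2 \cdot 0 = -12 + 0 = -12$)
$r{\left(c \right)} = \frac{9}{8} + c^{2}$ ($r{\left(c \right)} = - \frac{15}{8} + \left(3 + c^{2}\right) = \frac{9}{8} + c^{2}$)
$-46698 - r{\left(u{\left(k{\left(-3,1 \right)} \right)} \right)} = -46698 - \left(\frac{9}{8} + \left(-12\right)^{2}\right) = -46698 - \left(\frac{9}{8} + 144\right) = -46698 - \frac{1161}{8} = - \frac{374745}{8}$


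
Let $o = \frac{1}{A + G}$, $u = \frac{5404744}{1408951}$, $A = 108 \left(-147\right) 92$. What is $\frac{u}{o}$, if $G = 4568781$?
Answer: $\frac{16798965848616}{1408951} \approx 1.1923 \cdot 10^{7}$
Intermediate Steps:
$A = -1460592$ ($A = \left(-15876\right) 92 = -1460592$)
$u = \frac{5404744}{1408951}$ ($u = 5404744 \cdot \frac{1}{1408951} = \frac{5404744}{1408951} \approx 3.836$)
$o = \frac{1}{3108189}$ ($o = \frac{1}{-1460592 + 4568781} = \frac{1}{3108189} \approx 3.2173 \cdot 10^{-7}$)
$\frac{u}{o} = \frac{5404744 \frac{1}{\frac{1}{3108189}}}{1408951} = \frac{5404744}{1408951} \cdot 3108189 = \frac{16798965848616}{1408951}$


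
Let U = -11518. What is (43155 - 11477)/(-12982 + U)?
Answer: -15839/12250 ≈ -1.2930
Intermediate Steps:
(43155 - 11477)/(-12982 + U) = (43155 - 11477)/(-12982 - 11518) = 31678/(-24500) = 31678*(-1/24500) = -15839/12250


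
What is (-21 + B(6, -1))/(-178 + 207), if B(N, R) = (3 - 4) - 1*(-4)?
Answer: -18/29 ≈ -0.62069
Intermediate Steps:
B(N, R) = 3 (B(N, R) = -1 + 4 = 3)
(-21 + B(6, -1))/(-178 + 207) = (-21 + 3)/(-178 + 207) = -18/29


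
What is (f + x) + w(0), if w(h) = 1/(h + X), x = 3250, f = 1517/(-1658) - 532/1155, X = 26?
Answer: 5776788608/1778205 ≈ 3248.7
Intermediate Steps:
f = -376313/273570 (f = 1517*(-1/1658) - 532*1/1155 = -1517/1658 - 76/165 = -376313/273570 ≈ -1.3756)
w(h) = 1/(26 + h) (w(h) = 1/(h + 26) = 1/(26 + h))
(f + x) + w(0) = (-376313/273570 + 3250) + 1/(26 + 0) = 888726187/273570 + 1/26 = 5776788608/1778205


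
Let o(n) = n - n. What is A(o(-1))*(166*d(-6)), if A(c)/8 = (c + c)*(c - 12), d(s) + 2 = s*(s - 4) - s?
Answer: 0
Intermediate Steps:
o(n) = 0
d(s) = -2 - s + s*(-4 + s) (d(s) = -2 + (s*(s - 4) - s) = -2 + (s*(-4 + s) - s) = -2 + (-s + s*(-4 + s)) = -2 - s + s*(-4 + s))
A(c) = 16*c*(-12 + c) (A(c) = 8*((c + c)*(c - 12)) = 8*((2*c)*(-12 + c)) = 8*(2*c*(-12 + c)) = 16*c*(-12 + c))
A(o(-1))*(166*d(-6)) = (16*0*(-12 + 0))*(166*(-2 + (-6)² - 5*(-6))) = (16*0*(-12))*(166*(-2 + 36 + 30)) = 0*(166*64) = 0*10624 = 0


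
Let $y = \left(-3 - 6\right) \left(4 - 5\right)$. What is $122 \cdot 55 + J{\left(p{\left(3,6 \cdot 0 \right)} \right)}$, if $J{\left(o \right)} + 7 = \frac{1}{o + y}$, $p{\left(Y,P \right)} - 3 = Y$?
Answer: $\frac{100546}{15} \approx 6703.1$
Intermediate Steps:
$y = 9$ ($y = \left(-9\right) \left(-1\right) = 9$)
$p{\left(Y,P \right)} = 3 + Y$
$J{\left(o \right)} = -7 + \frac{1}{9 + o}$ ($J{\left(o \right)} = -7 + \frac{1}{o + 9} = -7 + \frac{1}{9 + o}$)
$122 \cdot 55 + J{\left(p{\left(3,6 \cdot 0 \right)} \right)} = 122 \cdot 55 + \frac{-62 - 7 \left(3 + 3\right)}{9 + \left(3 + 3\right)} = 6710 + \frac{-62 - 42}{9 + 6} = 6710 + \frac{-62 - 42}{15} = 6710 + \frac{1}{15} \left(-104\right) = 6710 - \frac{104}{15} = \frac{100546}{15}$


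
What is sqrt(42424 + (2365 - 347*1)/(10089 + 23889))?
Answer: sqrt(12244691699205)/16989 ≈ 205.97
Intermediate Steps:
sqrt(42424 + (2365 - 347*1)/(10089 + 23889)) = sqrt(42424 + (2365 - 347)/33978) = sqrt(42424 + 2018*(1/33978)) = sqrt(42424 + 1009/16989) = sqrt(720742345/16989) = sqrt(12244691699205)/16989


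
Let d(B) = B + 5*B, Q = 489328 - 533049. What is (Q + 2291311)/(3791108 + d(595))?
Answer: 1123795/1897339 ≈ 0.59230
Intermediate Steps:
Q = -43721
d(B) = 6*B
(Q + 2291311)/(3791108 + d(595)) = (-43721 + 2291311)/(3791108 + 6*595) = 2247590/(3791108 + 3570) = 2247590/3794678 = 2247590*(1/3794678) = 1123795/1897339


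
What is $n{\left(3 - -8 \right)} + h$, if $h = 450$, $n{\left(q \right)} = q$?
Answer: $461$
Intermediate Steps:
$n{\left(3 - -8 \right)} + h = \left(3 - -8\right) + 450 = \left(3 + 8\right) + 450 = 11 + 450 = 461$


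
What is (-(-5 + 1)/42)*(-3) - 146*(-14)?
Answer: 14306/7 ≈ 2043.7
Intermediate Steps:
(-(-5 + 1)/42)*(-3) - 146*(-14) = (-1*(-4)*(1/42))*(-3) + 2044 = (4*(1/42))*(-3) + 2044 = (2/21)*(-3) + 2044 = -2/7 + 2044 = 14306/7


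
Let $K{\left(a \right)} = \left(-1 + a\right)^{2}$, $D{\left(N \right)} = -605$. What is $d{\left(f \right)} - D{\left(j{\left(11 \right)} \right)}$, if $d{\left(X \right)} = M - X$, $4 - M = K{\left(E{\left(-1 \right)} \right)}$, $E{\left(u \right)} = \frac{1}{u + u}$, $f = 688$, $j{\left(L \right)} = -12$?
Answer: $- \frac{325}{4} \approx -81.25$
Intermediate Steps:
$E{\left(u \right)} = \frac{1}{2 u}$
$M = \frac{7}{4}$ ($M = 4 - \left(-1 + \frac{1}{2 \left(-1\right)}\right)^{2} = 4 - \left(-1 + \frac{1}{2} \left(-1\right)\right)^{2} = 4 - \left(-1 - \frac{1}{2}\right)^{2} = 4 - \left(- \frac{3}{2}\right)^{2} = 4 - \frac{9}{4} = \frac{7}{4} \approx 1.75$)
$d{\left(X \right)} = \frac{7}{4} - X$
$d{\left(f \right)} - D{\left(j{\left(11 \right)} \right)} = \left(\frac{7}{4} - 688\right) - -605 = \left(\frac{7}{4} - 688\right) + 605 = - \frac{2745}{4} + 605 = - \frac{325}{4}$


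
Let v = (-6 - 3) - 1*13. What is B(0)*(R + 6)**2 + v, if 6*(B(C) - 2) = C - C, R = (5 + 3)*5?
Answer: 4210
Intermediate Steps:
R = 40 (R = 8*5 = 40)
v = -22 (v = -9 - 13 = -22)
B(C) = 2 (B(C) = 2 + (C - C)/6 = 2 + (1/6)*0 = 2 + 0 = 2)
B(0)*(R + 6)**2 + v = 2*(40 + 6)**2 - 22 = 2*46**2 - 22 = 2*2116 - 22 = 4232 - 22 = 4210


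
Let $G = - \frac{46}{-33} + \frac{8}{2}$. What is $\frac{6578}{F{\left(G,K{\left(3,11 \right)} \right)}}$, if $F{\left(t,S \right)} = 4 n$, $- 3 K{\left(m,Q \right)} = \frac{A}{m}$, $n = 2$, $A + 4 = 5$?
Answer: $\frac{3289}{4} \approx 822.25$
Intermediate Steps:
$A = 1$ ($A = -4 + 5 = 1$)
$K{\left(m,Q \right)} = - \frac{1}{3 m}$ ($K{\left(m,Q \right)} = - \frac{1 \frac{1}{m}}{3} = - \frac{1}{3 m}$)
$G = \frac{178}{33}$ ($G = \left(-46\right) \left(- \frac{1}{33}\right) + 8 \cdot \frac{1}{2} = \frac{46}{33} + 4 = \frac{178}{33} \approx 5.3939$)
$F{\left(t,S \right)} = 8$ ($F{\left(t,S \right)} = 4 \cdot 2 = 8$)
$\frac{6578}{F{\left(G,K{\left(3,11 \right)} \right)}} = \frac{6578}{8} = 6578 \cdot \frac{1}{8} = \frac{3289}{4}$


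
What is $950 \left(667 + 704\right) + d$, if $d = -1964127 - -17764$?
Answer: $-643913$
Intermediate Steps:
$d = -1946363$ ($d = -1964127 + 17764 = -1946363$)
$950 \left(667 + 704\right) + d = 950 \left(667 + 704\right) - 1946363 = 950 \cdot 1371 - 1946363 = 1302450 - 1946363 = -643913$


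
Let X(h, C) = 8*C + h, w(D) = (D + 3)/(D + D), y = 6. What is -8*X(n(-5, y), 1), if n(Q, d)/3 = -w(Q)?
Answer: -296/5 ≈ -59.200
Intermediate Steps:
w(D) = (3 + D)/(2*D) (w(D) = (3 + D)/((2*D)) = (3 + D)*(1/(2*D)) = (3 + D)/(2*D))
n(Q, d) = -3*(3 + Q)/(2*Q) (n(Q, d) = 3*(-(3 + Q)/(2*Q)) = -3*(3 + Q)/(2*Q))
X(h, C) = h + 8*C
-8*X(n(-5, y), 1) = -8*((3/2)*(-3 - 1*(-5))/(-5) + 8*1) = -8*((3/2)*(-⅕)*(-3 + 5) + 8) = -8*((3/2)*(-⅕)*2 + 8) = -8*(-⅗ + 8) = -8*37/5 = -296/5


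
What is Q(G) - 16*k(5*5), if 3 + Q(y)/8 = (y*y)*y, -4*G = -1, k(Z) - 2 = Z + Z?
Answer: -6847/8 ≈ -855.88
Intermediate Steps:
k(Z) = 2 + 2*Z (k(Z) = 2 + (Z + Z) = 2 + 2*Z)
G = ¼ (G = -¼*(-1) = ¼ ≈ 0.25000)
Q(y) = -24 + 8*y³ (Q(y) = -24 + 8*((y*y)*y) = -24 + 8*(y²*y) = -24 + 8*y³)
Q(G) - 16*k(5*5) = (-24 + 8*(¼)³) - 16*(2 + 2*(5*5)) = (-24 + 8*(1/64)) - 16*(2 + 2*25) = (-24 + ⅛) - 16*(2 + 50) = -191/8 - 16*52 = -191/8 - 832 = -6847/8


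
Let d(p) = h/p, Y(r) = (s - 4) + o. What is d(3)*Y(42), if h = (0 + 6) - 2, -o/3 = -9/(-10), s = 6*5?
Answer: 466/15 ≈ 31.067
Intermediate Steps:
s = 30
o = -27/10 (o = -(-27)/(-10) = -(-27)*(-1)/10 = -3*9/10 = -27/10 ≈ -2.7000)
h = 4 (h = 6 - 2 = 4)
Y(r) = 233/10 (Y(r) = (30 - 4) - 27/10 = 26 - 27/10 = 233/10)
d(p) = 4/p
d(3)*Y(42) = (4/3)*(233/10) = 466/15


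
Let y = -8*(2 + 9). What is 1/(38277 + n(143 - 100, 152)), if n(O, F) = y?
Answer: 1/38189 ≈ 2.6186e-5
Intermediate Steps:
y = -88 (y = -8*11 = -88)
n(O, F) = -88
1/(38277 + n(143 - 100, 152)) = 1/(38277 - 88) = 1/38189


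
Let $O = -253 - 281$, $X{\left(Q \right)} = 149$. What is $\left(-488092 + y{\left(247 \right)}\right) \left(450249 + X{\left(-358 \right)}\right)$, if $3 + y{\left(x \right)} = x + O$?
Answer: $-219966276036$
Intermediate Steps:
$O = -534$ ($O = -253 - 281 = -534$)
$y{\left(x \right)} = -537 + x$ ($y{\left(x \right)} = -3 + \left(x - 534\right) = -3 + \left(-534 + x\right) = -537 + x$)
$\left(-488092 + y{\left(247 \right)}\right) \left(450249 + X{\left(-358 \right)}\right) = \left(-488092 + \left(-537 + 247\right)\right) \left(450249 + 149\right) = \left(-488092 - 290\right) 450398 = \left(-488382\right) 450398 = -219966276036$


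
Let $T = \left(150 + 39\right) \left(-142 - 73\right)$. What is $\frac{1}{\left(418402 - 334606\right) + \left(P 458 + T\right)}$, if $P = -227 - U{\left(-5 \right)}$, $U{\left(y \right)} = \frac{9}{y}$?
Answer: $- \frac{5}{299903} \approx -1.6672 \cdot 10^{-5}$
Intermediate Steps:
$P = - \frac{1126}{5}$ ($P = -227 - \frac{9}{-5} = -227 - 9 \left(- \frac{1}{5}\right) = -227 - - \frac{9}{5} = -227 + \frac{9}{5} = - \frac{1126}{5} \approx -225.2$)
$T = -40635$ ($T = 189 \left(-215\right) = -40635$)
$\frac{1}{\left(418402 - 334606\right) + \left(P 458 + T\right)} = \frac{1}{\left(418402 - 334606\right) - \frac{718883}{5}} = \frac{1}{83796 - \frac{718883}{5}} = \frac{1}{- \frac{299903}{5}} = - \frac{5}{299903}$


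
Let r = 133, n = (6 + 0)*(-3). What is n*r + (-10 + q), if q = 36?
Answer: -2368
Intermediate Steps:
n = -18 (n = 6*(-3) = -18)
n*r + (-10 + q) = -18*133 + (-10 + 36) = -2394 + 26 = -2368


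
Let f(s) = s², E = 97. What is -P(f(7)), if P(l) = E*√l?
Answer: -679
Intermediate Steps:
P(l) = 97*√l
-P(f(7)) = -97*√(7²) = -97*√49 = -97*7 = -1*679 = -679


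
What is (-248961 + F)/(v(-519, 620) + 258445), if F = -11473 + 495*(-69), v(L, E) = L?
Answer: -294589/257926 ≈ -1.1421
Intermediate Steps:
F = -45628 (F = -11473 - 34155 = -45628)
(-248961 + F)/(v(-519, 620) + 258445) = (-248961 - 45628)/(-519 + 258445) = -294589/257926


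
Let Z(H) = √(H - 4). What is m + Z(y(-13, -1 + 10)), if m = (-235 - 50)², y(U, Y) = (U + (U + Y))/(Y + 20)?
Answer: 81225 + I*√3857/29 ≈ 81225.0 + 2.1415*I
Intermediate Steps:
y(U, Y) = (Y + 2*U)/(20 + Y)
m = 81225 (m = (-285)² = 81225)
Z(H) = √(-4 + H)
m + Z(y(-13, -1 + 10)) = 81225 + √(-4 + ((-1 + 10) + 2*(-13))/(20 + (-1 + 10))) = 81225 + √(-4 + (9 - 26)/(20 + 9)) = 81225 + √(-4 - 17/29) = 81225 + √(-133/29) = 81225 + I*√3857/29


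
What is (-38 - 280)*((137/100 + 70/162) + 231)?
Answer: -99941941/1350 ≈ -74031.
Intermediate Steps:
(-38 - 280)*((137/100 + 70/162) + 231) = -318*((137*(1/100) + 70*(1/162)) + 231) = -318*((137/100 + 35/81) + 231) = -318*(14597/8100 + 231) = -318*1885697/8100 = -99941941/1350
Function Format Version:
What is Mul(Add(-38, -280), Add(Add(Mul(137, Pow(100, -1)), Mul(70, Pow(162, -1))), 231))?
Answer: Rational(-99941941, 1350) ≈ -74031.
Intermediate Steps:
Mul(Add(-38, -280), Add(Add(Mul(137, Pow(100, -1)), Mul(70, Pow(162, -1))), 231)) = Mul(-318, Add(Add(Mul(137, Rational(1, 100)), Mul(70, Rational(1, 162))), 231)) = Mul(-318, Add(Add(Rational(137, 100), Rational(35, 81)), 231)) = Mul(-318, Add(Rational(14597, 8100), 231)) = Mul(-318, Rational(1885697, 8100)) = Rational(-99941941, 1350)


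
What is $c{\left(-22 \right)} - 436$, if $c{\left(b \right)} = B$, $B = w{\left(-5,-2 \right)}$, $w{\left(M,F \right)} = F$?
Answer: $-438$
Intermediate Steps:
$B = -2$
$c{\left(b \right)} = -2$
$c{\left(-22 \right)} - 436 = -2 - 436 = -438$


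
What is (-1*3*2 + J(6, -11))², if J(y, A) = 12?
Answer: 36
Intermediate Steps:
(-1*3*2 + J(6, -11))² = (-1*3*2 + 12)² = (-3*2 + 12)² = (-6 + 12)² = 6² = 36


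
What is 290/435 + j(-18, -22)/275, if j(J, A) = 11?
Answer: 53/75 ≈ 0.70667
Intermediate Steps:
290/435 + j(-18, -22)/275 = 290/435 + 11/275 = 290*(1/435) + 11*(1/275) = ⅔ + 1/25 = 53/75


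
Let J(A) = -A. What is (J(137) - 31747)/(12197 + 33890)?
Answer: -31884/46087 ≈ -0.69182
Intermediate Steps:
(J(137) - 31747)/(12197 + 33890) = (-1*137 - 31747)/(12197 + 33890) = (-137 - 31747)/46087 = -31884*1/46087 = -31884/46087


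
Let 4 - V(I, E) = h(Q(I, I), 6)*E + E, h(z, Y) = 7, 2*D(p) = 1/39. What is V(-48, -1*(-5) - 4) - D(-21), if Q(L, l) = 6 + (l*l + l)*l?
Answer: -313/78 ≈ -4.0128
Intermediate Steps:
D(p) = 1/78 (D(p) = (½)/39 = (½)*(1/39) = 1/78)
Q(L, l) = 6 + l*(l + l²) (Q(L, l) = 6 + (l² + l)*l = 6 + (l + l²)*l = 6 + l*(l + l²))
V(I, E) = 4 - 8*E (V(I, E) = 4 - (7*E + E) = 4 - 8*E)
V(-48, -1*(-5) - 4) - D(-21) = (4 - 8*(-1*(-5) - 4)) - 1*1/78 = (4 - 8*(5 - 4)) - 1/78 = (4 - 8*1) - 1/78 = (4 - 8) - 1/78 = -4 - 1/78 = -313/78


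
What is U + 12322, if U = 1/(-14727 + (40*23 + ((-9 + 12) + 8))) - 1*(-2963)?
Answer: 210871859/13796 ≈ 15285.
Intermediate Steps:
U = 40877547/13796 (U = 1/(-14727 + (920 + (3 + 8))) + 2963 = 1/(-14727 + (920 + 11)) + 2963 = 1/(-14727 + 931) + 2963 = 1/(-13796) + 2963 = -1/13796 + 2963 = 40877547/13796 ≈ 2963.0)
U + 12322 = 40877547/13796 + 12322 = 210871859/13796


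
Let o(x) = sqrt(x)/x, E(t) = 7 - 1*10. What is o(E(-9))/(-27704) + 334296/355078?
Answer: 167148/177539 + I*sqrt(3)/83112 ≈ 0.94147 + 2.084e-5*I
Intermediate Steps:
E(t) = -3 (E(t) = 7 - 10 = -3)
o(x) = 1/sqrt(x)
o(E(-9))/(-27704) + 334296/355078 = 1/(sqrt(-3)*(-27704)) + 334296/355078 = -I*sqrt(3)/3*(-1/27704) + 334296*(1/355078) = I*sqrt(3)/83112 + 167148/177539 = 167148/177539 + I*sqrt(3)/83112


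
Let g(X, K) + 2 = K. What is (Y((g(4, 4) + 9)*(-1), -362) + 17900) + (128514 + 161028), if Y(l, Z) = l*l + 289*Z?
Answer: 202945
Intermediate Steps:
g(X, K) = -2 + K
Y(l, Z) = l² + 289*Z
(Y((g(4, 4) + 9)*(-1), -362) + 17900) + (128514 + 161028) = (((((-2 + 4) + 9)*(-1))² + 289*(-362)) + 17900) + (128514 + 161028) = ((((2 + 9)*(-1))² - 104618) + 17900) + 289542 = (((11*(-1))² - 104618) + 17900) + 289542 = (((-11)² - 104618) + 17900) + 289542 = ((121 - 104618) + 17900) + 289542 = (-104497 + 17900) + 289542 = -86597 + 289542 = 202945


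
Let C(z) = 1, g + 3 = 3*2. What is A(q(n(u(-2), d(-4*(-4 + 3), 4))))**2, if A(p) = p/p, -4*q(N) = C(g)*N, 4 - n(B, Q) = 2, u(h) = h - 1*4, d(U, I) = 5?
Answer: 1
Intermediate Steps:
g = 3 (g = -3 + 3*2 = -3 + 6 = 3)
u(h) = -4 + h (u(h) = h - 4 = -4 + h)
n(B, Q) = 2 (n(B, Q) = 4 - 1*2 = 4 - 2 = 2)
q(N) = -N/4
A(p) = 1
A(q(n(u(-2), d(-4*(-4 + 3), 4))))**2 = 1**2 = 1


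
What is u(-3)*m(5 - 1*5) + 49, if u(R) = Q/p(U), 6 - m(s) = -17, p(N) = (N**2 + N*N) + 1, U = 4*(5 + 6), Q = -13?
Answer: 189478/3873 ≈ 48.923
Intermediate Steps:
U = 44 (U = 4*11 = 44)
p(N) = 1 + 2*N**2 (p(N) = (N**2 + N**2) + 1 = 2*N**2 + 1 = 1 + 2*N**2)
m(s) = 23 (m(s) = 6 - 1*(-17) = 6 + 17 = 23)
u(R) = -13/3873 (u(R) = -13/(1 + 2*44**2) = -13/(1 + 2*1936) = -13/(1 + 3872) = -13/3873)
u(-3)*m(5 - 1*5) + 49 = -13/3873*23 + 49 = -299/3873 + 49 = 189478/3873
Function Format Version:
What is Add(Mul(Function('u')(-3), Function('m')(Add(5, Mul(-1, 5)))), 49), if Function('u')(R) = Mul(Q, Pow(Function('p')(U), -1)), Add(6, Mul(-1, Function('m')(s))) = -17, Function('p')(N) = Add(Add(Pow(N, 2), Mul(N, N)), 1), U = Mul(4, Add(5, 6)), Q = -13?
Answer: Rational(189478, 3873) ≈ 48.923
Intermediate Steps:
U = 44 (U = Mul(4, 11) = 44)
Function('p')(N) = Add(1, Mul(2, Pow(N, 2))) (Function('p')(N) = Add(Add(Pow(N, 2), Pow(N, 2)), 1) = Add(Mul(2, Pow(N, 2)), 1) = Add(1, Mul(2, Pow(N, 2))))
Function('m')(s) = 23 (Function('m')(s) = Add(6, Mul(-1, -17)) = Add(6, 17) = 23)
Function('u')(R) = Rational(-13, 3873) (Function('u')(R) = Mul(-13, Pow(Add(1, Mul(2, Pow(44, 2))), -1)) = Mul(-13, Pow(Add(1, Mul(2, 1936)), -1)) = Mul(-13, Pow(Add(1, 3872), -1)) = Mul(-13, Pow(3873, -1)) = Mul(-13, Rational(1, 3873)) = Rational(-13, 3873))
Add(Mul(Function('u')(-3), Function('m')(Add(5, Mul(-1, 5)))), 49) = Add(Mul(Rational(-13, 3873), 23), 49) = Add(Rational(-299, 3873), 49) = Rational(189478, 3873)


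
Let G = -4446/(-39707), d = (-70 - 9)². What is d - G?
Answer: 247806941/39707 ≈ 6240.9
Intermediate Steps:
d = 6241 (d = (-79)² = 6241)
G = 4446/39707 (G = -4446*(-1/39707) = 4446/39707 ≈ 0.11197)
d - G = 6241 - 1*4446/39707 = 6241 - 4446/39707 = 247806941/39707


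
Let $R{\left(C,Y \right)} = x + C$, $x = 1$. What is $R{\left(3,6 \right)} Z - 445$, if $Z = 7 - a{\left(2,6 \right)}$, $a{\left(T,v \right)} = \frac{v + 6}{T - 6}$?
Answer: $-405$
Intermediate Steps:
$R{\left(C,Y \right)} = 1 + C$
$a{\left(T,v \right)} = \frac{6 + v}{-6 + T}$
$Z = 10$ ($Z = 7 - \frac{6 + 6}{-6 + 2} = 7 - \frac{1}{-4} \cdot 12 = 7 - \left(- \frac{1}{4}\right) 12 = 7 - -3 = 7 + 3 = 10$)
$R{\left(3,6 \right)} Z - 445 = \left(1 + 3\right) 10 - 445 = 4 \cdot 10 - 445 = 40 - 445 = -405$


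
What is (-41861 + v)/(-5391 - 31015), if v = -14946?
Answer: 56807/36406 ≈ 1.5604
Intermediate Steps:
(-41861 + v)/(-5391 - 31015) = (-41861 - 14946)/(-5391 - 31015) = -56807/(-36406) = -56807*(-1/36406) = 56807/36406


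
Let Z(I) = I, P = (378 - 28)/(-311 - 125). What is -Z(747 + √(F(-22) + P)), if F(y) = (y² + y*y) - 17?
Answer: -747 - √45157174/218 ≈ -777.83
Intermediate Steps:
F(y) = -17 + 2*y² (F(y) = (y² + y²) - 17 = 2*y² - 17 = -17 + 2*y²)
P = -175/218 (P = 350/(-436) = 350*(-1/436) = -175/218 ≈ -0.80275)
-Z(747 + √(F(-22) + P)) = -(747 + √((-17 + 2*(-22)²) - 175/218)) = -(747 + √((-17 + 2*484) - 175/218)) = -(747 + √((-17 + 968) - 175/218)) = -(747 + √(951 - 175/218)) = -(747 + √(207143/218)) = -(747 + √45157174/218) = -747 - √45157174/218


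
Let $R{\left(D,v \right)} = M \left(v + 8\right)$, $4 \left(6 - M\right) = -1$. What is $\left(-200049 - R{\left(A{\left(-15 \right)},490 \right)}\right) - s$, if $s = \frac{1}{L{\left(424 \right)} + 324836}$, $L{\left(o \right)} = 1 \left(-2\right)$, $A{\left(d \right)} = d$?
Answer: $- \frac{32996881346}{162417} \approx -2.0316 \cdot 10^{5}$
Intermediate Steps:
$M = \frac{25}{4}$ ($M = 6 - - \frac{1}{4} = 6 + \frac{1}{4} = \frac{25}{4} \approx 6.25$)
$R{\left(D,v \right)} = 50 + \frac{25 v}{4}$ ($R{\left(D,v \right)} = \frac{25 \left(v + 8\right)}{4} = \frac{25 \left(8 + v\right)}{4} = 50 + \frac{25 v}{4}$)
$L{\left(o \right)} = -2$
$s = \frac{1}{324834}$ ($s = \frac{1}{-2 + 324836} = \frac{1}{324834} \approx 3.0785 \cdot 10^{-6}$)
$\left(-200049 - R{\left(A{\left(-15 \right)},490 \right)}\right) - s = \left(-200049 - \left(50 + \frac{25}{4} \cdot 490\right)\right) - \frac{1}{324834} = \left(-200049 - \left(50 + \frac{6125}{2}\right)\right) - \frac{1}{324834} = \left(-200049 - \frac{6225}{2}\right) - \frac{1}{324834} = - \frac{406323}{2} - \frac{1}{324834} = - \frac{32996881346}{162417}$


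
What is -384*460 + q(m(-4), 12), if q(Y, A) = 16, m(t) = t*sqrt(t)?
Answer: -176624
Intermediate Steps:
m(t) = t**(3/2)
-384*460 + q(m(-4), 12) = -384*460 + 16 = -176640 + 16 = -176624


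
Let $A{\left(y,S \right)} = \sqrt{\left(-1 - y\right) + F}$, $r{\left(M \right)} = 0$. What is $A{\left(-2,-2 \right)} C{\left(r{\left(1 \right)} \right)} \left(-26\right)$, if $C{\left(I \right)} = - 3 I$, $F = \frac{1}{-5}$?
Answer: $0$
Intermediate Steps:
$F = - \frac{1}{5} \approx -0.2$
$A{\left(y,S \right)} = \sqrt{- \frac{6}{5} - y}$ ($A{\left(y,S \right)} = \sqrt{\left(-1 - y\right) - \frac{1}{5}} = \sqrt{- \frac{6}{5} - y}$)
$A{\left(-2,-2 \right)} C{\left(r{\left(1 \right)} \right)} \left(-26\right) = \frac{\sqrt{-30 - -50}}{5} \left(\left(-3\right) 0\right) \left(-26\right) = \frac{\sqrt{-30 + 50}}{5} \cdot 0 \left(-26\right) = \frac{\sqrt{20}}{5} \cdot 0 \left(-26\right) = \frac{2 \sqrt{5}}{5} \cdot 0 \left(-26\right) = 0 \left(-26\right) = 0$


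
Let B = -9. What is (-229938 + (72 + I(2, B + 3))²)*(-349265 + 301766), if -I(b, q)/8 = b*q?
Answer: 9581213286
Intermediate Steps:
I(b, q) = -8*b*q
(-229938 + (72 + I(2, B + 3))²)*(-349265 + 301766) = (-229938 + (72 - 8*2*(-9 + 3))²)*(-349265 + 301766) = (-229938 + (72 - 8*2*(-6))²)*(-47499) = (-229938 + (72 + 96)²)*(-47499) = (-229938 + 168²)*(-47499) = (-229938 + 28224)*(-47499) = -201714*(-47499) = 9581213286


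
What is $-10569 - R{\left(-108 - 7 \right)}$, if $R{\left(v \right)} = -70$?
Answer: $-10499$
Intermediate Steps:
$-10569 - R{\left(-108 - 7 \right)} = -10569 - -70 = -10569 + 70 = -10499$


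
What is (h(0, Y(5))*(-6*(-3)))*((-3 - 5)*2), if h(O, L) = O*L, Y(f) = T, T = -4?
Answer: 0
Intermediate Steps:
Y(f) = -4
h(O, L) = L*O
(h(0, Y(5))*(-6*(-3)))*((-3 - 5)*2) = ((-4*0)*(-6*(-3)))*((-3 - 5)*2) = (0*18)*(-8*2) = 0*(-16) = 0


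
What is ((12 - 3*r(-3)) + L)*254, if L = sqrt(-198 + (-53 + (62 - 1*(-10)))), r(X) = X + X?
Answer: 7620 + 254*I*sqrt(179) ≈ 7620.0 + 3398.3*I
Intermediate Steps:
r(X) = 2*X
L = I*sqrt(179) (L = sqrt(-198 + (-53 + (62 + 10))) = sqrt(-198 + (-53 + 72)) = sqrt(-198 + 19) = sqrt(-179) = I*sqrt(179) ≈ 13.379*I)
((12 - 3*r(-3)) + L)*254 = ((12 - 6*(-3)) + I*sqrt(179))*254 = ((12 - 3*(-6)) + I*sqrt(179))*254 = ((12 + 18) + I*sqrt(179))*254 = (30 + I*sqrt(179))*254 = 7620 + 254*I*sqrt(179)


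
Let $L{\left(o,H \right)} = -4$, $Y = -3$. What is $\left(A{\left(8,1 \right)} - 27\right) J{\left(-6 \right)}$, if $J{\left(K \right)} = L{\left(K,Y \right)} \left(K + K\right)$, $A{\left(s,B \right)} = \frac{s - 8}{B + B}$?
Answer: $-1296$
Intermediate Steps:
$A{\left(s,B \right)} = \frac{-8 + s}{2 B}$
$J{\left(K \right)} = - 8 K$ ($J{\left(K \right)} = - 4 \left(K + K\right) = - 4 \cdot 2 K = - 8 K$)
$\left(A{\left(8,1 \right)} - 27\right) J{\left(-6 \right)} = \left(\frac{-8 + 8}{2 \cdot 1} - 27\right) \left(\left(-8\right) \left(-6\right)\right) = \left(\frac{1}{2} \cdot 1 \cdot 0 - 27\right) 48 = \left(0 - 27\right) 48 = \left(-27\right) 48 = -1296$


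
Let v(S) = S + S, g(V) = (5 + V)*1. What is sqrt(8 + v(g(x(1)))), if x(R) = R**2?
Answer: 2*sqrt(5) ≈ 4.4721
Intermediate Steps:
g(V) = 5 + V
v(S) = 2*S
sqrt(8 + v(g(x(1)))) = sqrt(8 + 2*(5 + 1**2)) = sqrt(8 + 2*(5 + 1)) = sqrt(8 + 2*6) = sqrt(8 + 12) = sqrt(20) = 2*sqrt(5)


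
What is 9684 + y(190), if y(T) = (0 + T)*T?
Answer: 45784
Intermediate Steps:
y(T) = T² (y(T) = T*T = T²)
9684 + y(190) = 9684 + 190² = 9684 + 36100 = 45784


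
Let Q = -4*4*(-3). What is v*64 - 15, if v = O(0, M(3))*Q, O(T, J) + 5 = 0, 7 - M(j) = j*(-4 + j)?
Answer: -15375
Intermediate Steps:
M(j) = 7 - j*(-4 + j)
O(T, J) = -5 (O(T, J) = -5 + 0 = -5)
Q = 48 (Q = -16*(-3) = 48)
v = -240 (v = -5*48 = -240)
v*64 - 15 = -240*64 - 15 = -15360 - 15 = -15375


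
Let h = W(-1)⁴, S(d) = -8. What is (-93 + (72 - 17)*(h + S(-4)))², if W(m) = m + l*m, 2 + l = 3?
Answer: 120409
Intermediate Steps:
l = 1 (l = -2 + 3 = 1)
W(m) = 2*m (W(m) = m + 1*m = m + m = 2*m)
h = 16 (h = (2*(-1))⁴ = (-2)⁴ = 16)
(-93 + (72 - 17)*(h + S(-4)))² = (-93 + (72 - 17)*(16 - 8))² = (-93 + 55*8)² = (-93 + 440)² = 347² = 120409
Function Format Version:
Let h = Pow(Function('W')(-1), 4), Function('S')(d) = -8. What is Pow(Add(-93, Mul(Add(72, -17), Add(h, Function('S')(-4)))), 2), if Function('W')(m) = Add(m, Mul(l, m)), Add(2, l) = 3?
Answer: 120409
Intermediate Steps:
l = 1 (l = Add(-2, 3) = 1)
Function('W')(m) = Mul(2, m) (Function('W')(m) = Add(m, Mul(1, m)) = Add(m, m) = Mul(2, m))
h = 16 (h = Pow(Mul(2, -1), 4) = Pow(-2, 4) = 16)
Pow(Add(-93, Mul(Add(72, -17), Add(h, Function('S')(-4)))), 2) = Pow(Add(-93, Mul(Add(72, -17), Add(16, -8))), 2) = Pow(Add(-93, Mul(55, 8)), 2) = Pow(Add(-93, 440), 2) = Pow(347, 2) = 120409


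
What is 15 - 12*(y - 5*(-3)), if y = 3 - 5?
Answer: -141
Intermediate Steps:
y = -2
15 - 12*(y - 5*(-3)) = 15 - 12*(-2 - 5*(-3)) = 15 - 12*(-2 + 15) = 15 - 12*13 = 15 - 156 = -141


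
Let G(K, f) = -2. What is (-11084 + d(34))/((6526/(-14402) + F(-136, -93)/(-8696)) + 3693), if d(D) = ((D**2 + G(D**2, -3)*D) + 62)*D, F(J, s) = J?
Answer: 219294875792/28903485027 ≈ 7.5871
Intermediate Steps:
d(D) = D*(62 + D**2 - 2*D) (d(D) = ((D**2 - 2*D) + 62)*D = (62 + D**2 - 2*D)*D = D*(62 + D**2 - 2*D))
(-11084 + d(34))/((6526/(-14402) + F(-136, -93)/(-8696)) + 3693) = (-11084 + 34*(62 + 34**2 - 2*34))/((6526/(-14402) - 136/(-8696)) + 3693) = (-11084 + 34*(62 + 1156 - 68))/((6526*(-1/14402) - 136*(-1/8696)) + 3693) = (-11084 + 34*1150)/((-3263/7201 + 17/1087) + 3693) = (-11084 + 39100)/(-3424464/7827487 + 3693) = 28016/(28903485027/7827487) = 28016*(7827487/28903485027) = 219294875792/28903485027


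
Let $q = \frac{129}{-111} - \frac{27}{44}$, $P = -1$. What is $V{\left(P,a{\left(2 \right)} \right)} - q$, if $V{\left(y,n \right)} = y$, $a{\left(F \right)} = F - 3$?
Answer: $\frac{1263}{1628} \approx 0.7758$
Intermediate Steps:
$a{\left(F \right)} = -3 + F$
$q = - \frac{2891}{1628}$ ($q = 129 \left(- \frac{1}{111}\right) - \frac{27}{44} = - \frac{43}{37} - \frac{27}{44} = - \frac{2891}{1628} \approx -1.7758$)
$V{\left(P,a{\left(2 \right)} \right)} - q = -1 - - \frac{2891}{1628} = -1 + \frac{2891}{1628} = \frac{1263}{1628}$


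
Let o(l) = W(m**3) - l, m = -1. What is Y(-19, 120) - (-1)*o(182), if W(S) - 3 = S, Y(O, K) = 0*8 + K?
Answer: -60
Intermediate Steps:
Y(O, K) = K (Y(O, K) = 0 + K = K)
W(S) = 3 + S
o(l) = 2 - l (o(l) = (3 + (-1)**3) - l = (3 - 1) - l = 2 - l)
Y(-19, 120) - (-1)*o(182) = 120 - (-1)*(2 - 1*182) = 120 - (-1)*(2 - 182) = 120 - (-1)*(-180) = 120 - 1*180 = 120 - 180 = -60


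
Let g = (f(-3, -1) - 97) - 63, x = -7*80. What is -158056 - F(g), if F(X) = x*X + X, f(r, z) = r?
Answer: -249173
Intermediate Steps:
x = -560
g = -163 (g = (-3 - 97) - 63 = -100 - 63 = -163)
F(X) = -559*X (F(X) = -560*X + X = -559*X)
-158056 - F(g) = -158056 - (-559)*(-163) = -158056 - 1*91117 = -158056 - 91117 = -249173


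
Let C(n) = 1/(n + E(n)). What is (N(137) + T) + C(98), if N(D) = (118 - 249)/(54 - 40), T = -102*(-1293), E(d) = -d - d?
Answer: 6461955/49 ≈ 1.3188e+5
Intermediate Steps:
E(d) = -2*d
T = 131886
C(n) = -1/n (C(n) = 1/(n - 2*n) = 1/(-n) = -1/n)
N(D) = -131/14
(N(137) + T) + C(98) = (-131/14 + 131886) - 1/98 = 1846273/14 - 1*1/98 = 1846273/14 - 1/98 = 6461955/49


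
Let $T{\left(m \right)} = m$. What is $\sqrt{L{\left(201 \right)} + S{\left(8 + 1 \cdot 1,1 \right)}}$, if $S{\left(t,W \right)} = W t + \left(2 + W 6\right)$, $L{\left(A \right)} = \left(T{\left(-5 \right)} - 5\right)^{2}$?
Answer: $3 \sqrt{13} \approx 10.817$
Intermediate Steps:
$L{\left(A \right)} = 100$ ($L{\left(A \right)} = \left(-5 - 5\right)^{2} = \left(-10\right)^{2} = 100$)
$S{\left(t,W \right)} = 2 + 6 W + W t$ ($S{\left(t,W \right)} = W t + \left(2 + 6 W\right) = 2 + 6 W + W t$)
$\sqrt{L{\left(201 \right)} + S{\left(8 + 1 \cdot 1,1 \right)}} = \sqrt{100 + \left(2 + 6 \cdot 1 + 1 \left(8 + 1 \cdot 1\right)\right)} = \sqrt{100 + \left(2 + 6 + 1 \left(8 + 1\right)\right)} = \sqrt{100 + \left(2 + 6 + 1 \cdot 9\right)} = \sqrt{100 + \left(2 + 6 + 9\right)} = \sqrt{100 + 17} = \sqrt{117} = 3 \sqrt{13}$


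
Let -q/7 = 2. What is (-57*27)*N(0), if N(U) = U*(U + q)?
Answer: 0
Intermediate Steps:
q = -14 (q = -7*2 = -14)
N(U) = U*(-14 + U) (N(U) = U*(U - 14) = U*(-14 + U))
(-57*27)*N(0) = (-57*27)*(0*(-14 + 0)) = -0*(-14) = -1539*0 = 0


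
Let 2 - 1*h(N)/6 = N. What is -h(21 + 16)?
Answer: 210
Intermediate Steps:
h(N) = 12 - 6*N
-h(21 + 16) = -(12 - 6*(21 + 16)) = -(12 - 6*37) = -(12 - 222) = -1*(-210) = 210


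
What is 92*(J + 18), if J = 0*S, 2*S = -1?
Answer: 1656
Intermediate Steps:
S = -½ (S = (½)*(-1) = -½ ≈ -0.50000)
J = 0 (J = 0*(-½) = 0)
92*(J + 18) = 92*(0 + 18) = 92*18 = 1656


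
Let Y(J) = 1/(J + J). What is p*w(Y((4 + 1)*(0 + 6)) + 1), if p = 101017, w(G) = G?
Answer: 6162037/60 ≈ 1.0270e+5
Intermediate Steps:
Y(J) = 1/(2*J)
p*w(Y((4 + 1)*(0 + 6)) + 1) = 101017*(1/(2*(((4 + 1)*(0 + 6)))) + 1) = 101017*(1/(2*((5*6))) + 1) = 101017*((½)/30 + 1) = 101017*((½)*(1/30) + 1) = 101017*(1/60 + 1) = 101017*(61/60) = 6162037/60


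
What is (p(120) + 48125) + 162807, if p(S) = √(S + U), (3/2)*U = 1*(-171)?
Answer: 210932 + √6 ≈ 2.1093e+5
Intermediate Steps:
U = -114 (U = 2*(1*(-171))/3 = (⅔)*(-171) = -114)
p(S) = √(-114 + S) (p(S) = √(S - 114) = √(-114 + S))
(p(120) + 48125) + 162807 = (√(-114 + 120) + 48125) + 162807 = (√6 + 48125) + 162807 = (48125 + √6) + 162807 = 210932 + √6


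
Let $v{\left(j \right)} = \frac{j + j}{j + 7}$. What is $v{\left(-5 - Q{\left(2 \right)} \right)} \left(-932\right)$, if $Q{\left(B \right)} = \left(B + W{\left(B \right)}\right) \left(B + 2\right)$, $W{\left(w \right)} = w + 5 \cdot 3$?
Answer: $- \frac{75492}{37} \approx -2040.3$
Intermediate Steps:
$W{\left(w \right)} = 15 + w$ ($W{\left(w \right)} = w + 15 = 15 + w$)
$Q{\left(B \right)} = \left(2 + B\right) \left(15 + 2 B\right)$ ($Q{\left(B \right)} = \left(B + \left(15 + B\right)\right) \left(B + 2\right) = \left(15 + 2 B\right) \left(2 + B\right) = \left(2 + B\right) \left(15 + 2 B\right)$)
$v{\left(j \right)} = \frac{2 j}{7 + j}$
$v{\left(-5 - Q{\left(2 \right)} \right)} \left(-932\right) = \frac{2 \left(-5 - \left(30 + 2 \cdot 2^{2} + 19 \cdot 2\right)\right)}{7 - \left(35 + 8 + 38\right)} \left(-932\right) = \frac{2 \left(-5 - \left(30 + 2 \cdot 4 + 38\right)\right)}{7 - \left(73 + 8\right)} \left(-932\right) = \frac{2 \left(-5 - \left(30 + 8 + 38\right)\right)}{7 - 81} \left(-932\right) = \frac{2 \left(-5 - 76\right)}{7 - 81} \left(-932\right) = 2 \left(-81\right) \frac{1}{7 - 81} \left(-932\right) = 2 \left(-81\right) \frac{1}{-74} \left(-932\right) = 2 \left(-81\right) \left(- \frac{1}{74}\right) \left(-932\right) = \frac{81}{37} \left(-932\right) = - \frac{75492}{37}$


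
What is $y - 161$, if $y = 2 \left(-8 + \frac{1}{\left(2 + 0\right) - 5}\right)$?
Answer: $- \frac{533}{3} \approx -177.67$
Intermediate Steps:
$y = - \frac{50}{3}$ ($y = 2 \left(-8 + \frac{1}{2 - 5}\right) = 2 \left(-8 + \frac{1}{-3}\right) = 2 \left(-8 - \frac{1}{3}\right) = 2 \left(- \frac{25}{3}\right) = - \frac{50}{3} \approx -16.667$)
$y - 161 = - \frac{50}{3} - 161 = - \frac{533}{3}$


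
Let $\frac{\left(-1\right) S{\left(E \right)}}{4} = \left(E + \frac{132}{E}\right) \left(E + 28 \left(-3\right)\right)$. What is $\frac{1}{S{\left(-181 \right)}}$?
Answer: $- \frac{181}{34866580} \approx -5.1912 \cdot 10^{-6}$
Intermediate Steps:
$S{\left(E \right)} = - 4 \left(-84 + E\right) \left(E + \frac{132}{E}\right)$ ($S{\left(E \right)} = - 4 \left(E + \frac{132}{E}\right) \left(E + 28 \left(-3\right)\right) = - 4 \left(E + \frac{132}{E}\right) \left(E - 84\right) = - 4 \left(E + \frac{132}{E}\right) \left(-84 + E\right) = - 4 \left(-84 + E\right) \left(E + \frac{132}{E}\right)$)
$\frac{1}{S{\left(-181 \right)}} = \frac{1}{-528 - 4 \left(-181\right)^{2} + 336 \left(-181\right) + \frac{44352}{-181}} = \frac{1}{-528 - 131044 - 60816 + 44352 \left(- \frac{1}{181}\right)} = \frac{1}{-528 - 131044 - 60816 - \frac{44352}{181}} = \frac{1}{- \frac{34866580}{181}} = - \frac{181}{34866580}$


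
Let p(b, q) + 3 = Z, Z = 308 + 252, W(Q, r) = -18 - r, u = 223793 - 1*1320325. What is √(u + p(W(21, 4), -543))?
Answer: 15*I*√4871 ≈ 1046.9*I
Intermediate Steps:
u = -1096532 (u = 223793 - 1320325 = -1096532)
Z = 560
p(b, q) = 557 (p(b, q) = -3 + 560 = 557)
√(u + p(W(21, 4), -543)) = √(-1096532 + 557) = √(-1095975) = 15*I*√4871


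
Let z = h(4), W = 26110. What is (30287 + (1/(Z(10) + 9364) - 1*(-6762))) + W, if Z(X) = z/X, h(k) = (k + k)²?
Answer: 2959125473/46852 ≈ 63159.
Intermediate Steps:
h(k) = 4*k² (h(k) = (2*k)² = 4*k²)
z = 64 (z = 4*4² = 4*16 = 64)
Z(X) = 64/X
(30287 + (1/(Z(10) + 9364) - 1*(-6762))) + W = (30287 + (1/(64/10 + 9364) - 1*(-6762))) + 26110 = (30287 + (1/(64*(⅒) + 9364) + 6762)) + 26110 = (30287 + (1/(32/5 + 9364) + 6762)) + 26110 = (30287 + (1/(46852/5) + 6762)) + 26110 = (30287 + (5/46852 + 6762)) + 26110 = (30287 + 316813229/46852) + 26110 = 1735819753/46852 + 26110 = 2959125473/46852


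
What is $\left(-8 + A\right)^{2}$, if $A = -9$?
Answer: $289$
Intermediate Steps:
$\left(-8 + A\right)^{2} = \left(-8 - 9\right)^{2} = \left(-17\right)^{2} = 289$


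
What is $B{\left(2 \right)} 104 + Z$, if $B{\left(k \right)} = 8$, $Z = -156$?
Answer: $676$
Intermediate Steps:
$B{\left(2 \right)} 104 + Z = 8 \cdot 104 - 156 = 832 - 156 = 676$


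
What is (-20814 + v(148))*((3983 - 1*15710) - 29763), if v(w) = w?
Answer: 857432340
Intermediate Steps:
(-20814 + v(148))*((3983 - 1*15710) - 29763) = (-20814 + 148)*((3983 - 1*15710) - 29763) = -20666*((3983 - 15710) - 29763) = -20666*(-11727 - 29763) = -20666*(-41490) = 857432340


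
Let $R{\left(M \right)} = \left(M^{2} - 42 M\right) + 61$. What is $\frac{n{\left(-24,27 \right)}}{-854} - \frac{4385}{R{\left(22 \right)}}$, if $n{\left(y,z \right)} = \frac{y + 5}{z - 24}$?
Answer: $\frac{11241571}{970998} \approx 11.577$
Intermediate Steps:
$n{\left(y,z \right)} = \frac{5 + y}{-24 + z}$
$R{\left(M \right)} = 61 + M^{2} - 42 M$
$\frac{n{\left(-24,27 \right)}}{-854} - \frac{4385}{R{\left(22 \right)}} = \frac{\frac{1}{-24 + 27} \left(5 - 24\right)}{-854} - \frac{4385}{61 + 22^{2} - 924} = \frac{1}{3} \left(-19\right) \left(- \frac{1}{854}\right) - \frac{4385}{61 + 484 - 924} = \frac{1}{3} \left(-19\right) \left(- \frac{1}{854}\right) - \frac{4385}{-379} = \left(- \frac{19}{3}\right) \left(- \frac{1}{854}\right) - - \frac{4385}{379} = \frac{19}{2562} + \frac{4385}{379} = \frac{11241571}{970998}$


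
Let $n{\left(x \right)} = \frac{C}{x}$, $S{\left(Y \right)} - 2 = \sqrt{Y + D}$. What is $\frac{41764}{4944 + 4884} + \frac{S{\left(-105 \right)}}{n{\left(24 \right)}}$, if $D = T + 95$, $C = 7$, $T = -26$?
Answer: $\frac{27289}{2457} + \frac{144 i}{7} \approx 11.107 + 20.571 i$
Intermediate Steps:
$D = 69$ ($D = -26 + 95 = 69$)
$S{\left(Y \right)} = 2 + \sqrt{69 + Y}$ ($S{\left(Y \right)} = 2 + \sqrt{Y + 69} = 2 + \sqrt{69 + Y}$)
$n{\left(x \right)} = \frac{7}{x}$
$\frac{41764}{4944 + 4884} + \frac{S{\left(-105 \right)}}{n{\left(24 \right)}} = \frac{41764}{4944 + 4884} + \frac{2 + \sqrt{69 - 105}}{7 \cdot \frac{1}{24}} = \frac{41764}{9828} + \frac{2 + \sqrt{-36}}{7 \cdot \frac{1}{24}} = 41764 \cdot \frac{1}{9828} + \frac{2 + 6 i}{\frac{7}{24}} = \frac{10441}{2457} + \left(2 + 6 i\right) \frac{24}{7} = \frac{10441}{2457} + \left(\frac{48}{7} + \frac{144 i}{7}\right) = \frac{27289}{2457} + \frac{144 i}{7}$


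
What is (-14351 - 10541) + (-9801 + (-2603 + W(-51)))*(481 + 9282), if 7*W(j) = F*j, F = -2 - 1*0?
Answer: -846880182/7 ≈ -1.2098e+8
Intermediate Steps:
F = -2 (F = -2 + 0 = -2)
W(j) = -2*j/7 (W(j) = (-2*j)/7 = -2*j/7)
(-14351 - 10541) + (-9801 + (-2603 + W(-51)))*(481 + 9282) = (-14351 - 10541) + (-9801 + (-2603 - 2/7*(-51)))*(481 + 9282) = -24892 + (-9801 + (-2603 + 102/7))*9763 = -24892 + (-9801 - 18119/7)*9763 = -24892 - 86726/7*9763 = -24892 - 846705938/7 = -846880182/7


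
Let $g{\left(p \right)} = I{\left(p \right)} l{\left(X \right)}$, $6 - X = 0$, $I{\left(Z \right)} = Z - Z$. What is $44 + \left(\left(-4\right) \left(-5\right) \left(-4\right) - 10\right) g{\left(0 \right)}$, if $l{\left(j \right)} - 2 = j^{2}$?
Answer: $44$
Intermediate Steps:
$I{\left(Z \right)} = 0$
$X = 6$ ($X = 6 - 0 = 6 + 0 = 6$)
$l{\left(j \right)} = 2 + j^{2}$
$g{\left(p \right)} = 0$ ($g{\left(p \right)} = 0 \left(2 + 6^{2}\right) = 0 \left(2 + 36\right) = 0 \cdot 38 = 0$)
$44 + \left(\left(-4\right) \left(-5\right) \left(-4\right) - 10\right) g{\left(0 \right)} = 44 + \left(\left(-4\right) \left(-5\right) \left(-4\right) - 10\right) 0 = 44 + \left(20 \left(-4\right) - 10\right) 0 = 44 + \left(-80 - 10\right) 0 = 44 - 0 = 44 + 0 = 44$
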